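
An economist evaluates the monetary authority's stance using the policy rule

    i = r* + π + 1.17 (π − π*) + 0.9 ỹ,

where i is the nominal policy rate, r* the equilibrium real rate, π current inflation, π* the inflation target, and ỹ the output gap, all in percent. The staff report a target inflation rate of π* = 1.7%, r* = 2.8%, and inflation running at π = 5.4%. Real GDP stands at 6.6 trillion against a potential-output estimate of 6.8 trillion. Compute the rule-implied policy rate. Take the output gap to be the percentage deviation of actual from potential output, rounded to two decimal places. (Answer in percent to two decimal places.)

9.88%

Output gap = 100 × (6.6 − 6.8) / 6.8 = -2.94%.
i = 2.80 + 5.40 + 1.17 × (5.40 − 1.70) + 0.9 × (-2.94)
   = 2.80 + 5.4 + 4.329 − 2.646 = 9.88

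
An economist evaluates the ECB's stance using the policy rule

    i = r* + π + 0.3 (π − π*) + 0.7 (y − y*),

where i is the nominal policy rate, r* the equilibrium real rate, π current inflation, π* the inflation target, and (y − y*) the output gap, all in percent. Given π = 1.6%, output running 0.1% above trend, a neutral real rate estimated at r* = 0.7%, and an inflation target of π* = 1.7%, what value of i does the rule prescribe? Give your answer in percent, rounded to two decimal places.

2.34%

Output 0.1% above potential → (y − y*) = 0.1.
i = 0.7 + 1.6 + 0.3 × (1.6 − 1.7) + 0.7 × 0.1
   = 0.7 + 1.6 − 0.03 + 0.07 = 2.34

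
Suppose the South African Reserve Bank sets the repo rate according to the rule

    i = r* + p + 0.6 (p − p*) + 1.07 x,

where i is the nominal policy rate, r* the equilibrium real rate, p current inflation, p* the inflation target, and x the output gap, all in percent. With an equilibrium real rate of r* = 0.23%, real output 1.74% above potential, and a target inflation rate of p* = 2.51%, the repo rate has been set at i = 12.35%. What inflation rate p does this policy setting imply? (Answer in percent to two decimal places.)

Output 1.74% above potential → x = 1.74.
Collecting p: i = r* + (1 + 0.6) p − 0.6 p* + 1.07 x
1.6 p = 12.35 − 0.23 + 0.6 × 2.51 − 1.07 × 1.74 = 11.7642
p = 11.7642 / 1.6 = 7.35

7.35%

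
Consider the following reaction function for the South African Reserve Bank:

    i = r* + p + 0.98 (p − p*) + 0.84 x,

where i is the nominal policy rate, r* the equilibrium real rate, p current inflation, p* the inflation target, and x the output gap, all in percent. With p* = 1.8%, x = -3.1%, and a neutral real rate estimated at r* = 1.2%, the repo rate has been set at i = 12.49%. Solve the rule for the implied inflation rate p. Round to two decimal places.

7.91%

Collecting p: i = r* + (1 + 0.98) p − 0.98 p* + 0.84 x
1.98 p = 12.49 − 1.2 + 0.98 × 1.8 − 0.84 × (-3.1) = 15.658
p = 15.658 / 1.98 = 7.91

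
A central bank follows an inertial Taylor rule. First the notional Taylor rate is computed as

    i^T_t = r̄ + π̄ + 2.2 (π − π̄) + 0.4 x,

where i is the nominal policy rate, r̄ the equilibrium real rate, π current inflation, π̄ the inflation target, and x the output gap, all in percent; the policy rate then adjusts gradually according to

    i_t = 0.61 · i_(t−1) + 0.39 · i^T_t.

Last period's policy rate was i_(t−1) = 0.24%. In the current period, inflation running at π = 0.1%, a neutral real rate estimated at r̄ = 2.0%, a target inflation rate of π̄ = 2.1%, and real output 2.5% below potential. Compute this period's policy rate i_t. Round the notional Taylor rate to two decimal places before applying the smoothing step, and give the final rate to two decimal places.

-0.36%

Output 2.5% below potential → x = -2.5.
i^T_t = 2.0 + 2.1 + 2.2 × (0.1 − 2.1) + 0.4 × (-2.5)
   = 2.0 + 2.1 − 4.4 − 1 = -1.30
i_t = 0.61 × 0.24 + 0.39 × (-1.30) = 0.1464 − 0.507 = -0.36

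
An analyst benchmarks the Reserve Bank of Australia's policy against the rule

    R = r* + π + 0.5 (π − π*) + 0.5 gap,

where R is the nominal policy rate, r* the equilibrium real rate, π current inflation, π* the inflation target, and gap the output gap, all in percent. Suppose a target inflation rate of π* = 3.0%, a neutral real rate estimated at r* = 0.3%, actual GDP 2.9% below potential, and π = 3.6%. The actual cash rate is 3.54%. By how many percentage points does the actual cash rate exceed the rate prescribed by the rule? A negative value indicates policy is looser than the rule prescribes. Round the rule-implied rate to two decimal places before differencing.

0.79 pp

Output 2.9% below potential → gap = -2.9.
R = 0.3 + 3.6 + 0.5 × (3.6 − 3.0) + 0.5 × (-2.9)
   = 0.3 + 3.6 + 0.3 − 1.45 = 2.75
Deviation = 3.54 − 2.75 = 0.79 pp.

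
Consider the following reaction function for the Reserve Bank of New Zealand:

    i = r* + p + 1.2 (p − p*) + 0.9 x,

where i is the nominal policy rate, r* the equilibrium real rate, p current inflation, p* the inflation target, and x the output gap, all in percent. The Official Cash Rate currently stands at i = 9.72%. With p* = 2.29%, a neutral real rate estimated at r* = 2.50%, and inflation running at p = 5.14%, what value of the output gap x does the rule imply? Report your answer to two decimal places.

-1.49%

0.9 x = 9.72 − 2.50 − 5.14 − 1.2 × (5.14 − 2.29) = -1.34
x = -1.34 / 0.9 = -1.49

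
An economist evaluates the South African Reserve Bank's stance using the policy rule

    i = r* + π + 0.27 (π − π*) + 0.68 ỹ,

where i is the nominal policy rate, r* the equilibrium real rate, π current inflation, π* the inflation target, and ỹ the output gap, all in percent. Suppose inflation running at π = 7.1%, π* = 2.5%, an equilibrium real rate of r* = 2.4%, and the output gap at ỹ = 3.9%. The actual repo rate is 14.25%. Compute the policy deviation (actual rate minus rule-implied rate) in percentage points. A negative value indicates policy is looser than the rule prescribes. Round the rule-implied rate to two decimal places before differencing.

0.86 pp

i = 2.4 + 7.1 + 0.27 × (7.1 − 2.5) + 0.68 × 3.9
   = 2.4 + 7.1 + 1.242 + 2.652 = 13.39
Deviation = 14.25 − 13.39 = 0.86 pp.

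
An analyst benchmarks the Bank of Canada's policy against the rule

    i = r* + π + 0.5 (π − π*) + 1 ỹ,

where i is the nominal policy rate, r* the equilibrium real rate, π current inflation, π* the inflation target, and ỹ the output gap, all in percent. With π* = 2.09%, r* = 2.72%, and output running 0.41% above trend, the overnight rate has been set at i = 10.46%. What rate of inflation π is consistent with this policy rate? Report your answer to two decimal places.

Output 0.41% above potential → ỹ = 0.41.
Collecting π: i = r* + (1 + 0.5) π − 0.5 π* + 1 ỹ
1.5 π = 10.46 − 2.72 + 0.5 × 2.09 − 1 × 0.41 = 8.375
π = 8.375 / 1.5 = 5.58

5.58%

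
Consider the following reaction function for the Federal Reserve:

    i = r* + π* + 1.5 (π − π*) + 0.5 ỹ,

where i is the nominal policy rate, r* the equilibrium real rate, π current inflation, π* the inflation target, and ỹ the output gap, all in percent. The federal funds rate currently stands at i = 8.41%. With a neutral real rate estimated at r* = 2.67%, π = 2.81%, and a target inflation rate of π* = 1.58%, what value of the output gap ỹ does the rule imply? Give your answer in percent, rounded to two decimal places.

4.63%

0.5 ỹ = 8.41 − 2.67 − 1.58 − 1.5 × (2.81 − 1.58) = 2.315
ỹ = 2.315 / 0.5 = 4.63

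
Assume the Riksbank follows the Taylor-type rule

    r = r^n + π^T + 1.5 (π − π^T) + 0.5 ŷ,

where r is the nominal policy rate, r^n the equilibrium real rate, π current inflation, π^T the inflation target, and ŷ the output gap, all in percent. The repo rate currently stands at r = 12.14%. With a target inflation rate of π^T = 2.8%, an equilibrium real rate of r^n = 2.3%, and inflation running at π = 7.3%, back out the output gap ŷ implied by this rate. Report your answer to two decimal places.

0.58%

0.5 ŷ = 12.14 − 2.3 − 2.8 − 1.5 × (7.3 − 2.8) = 0.29
ŷ = 0.29 / 0.5 = 0.58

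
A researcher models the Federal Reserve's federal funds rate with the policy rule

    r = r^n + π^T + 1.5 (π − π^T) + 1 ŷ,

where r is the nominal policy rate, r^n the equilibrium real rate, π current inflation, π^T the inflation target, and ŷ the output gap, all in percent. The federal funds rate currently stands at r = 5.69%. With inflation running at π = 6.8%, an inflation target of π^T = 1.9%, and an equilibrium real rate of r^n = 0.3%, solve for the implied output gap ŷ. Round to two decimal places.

-3.86%

1 ŷ = 5.69 − 0.3 − 1.9 − 1.5 × (6.8 − 1.9) = -3.86
ŷ = -3.86 / 1 = -3.86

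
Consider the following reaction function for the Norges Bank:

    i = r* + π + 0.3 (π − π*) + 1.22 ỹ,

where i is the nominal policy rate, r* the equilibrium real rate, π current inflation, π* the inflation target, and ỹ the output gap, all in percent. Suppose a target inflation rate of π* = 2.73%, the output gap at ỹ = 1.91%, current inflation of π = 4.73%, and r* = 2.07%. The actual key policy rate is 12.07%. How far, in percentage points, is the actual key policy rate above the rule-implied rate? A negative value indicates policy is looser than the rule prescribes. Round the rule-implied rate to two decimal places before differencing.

2.34 pp

i = 2.07 + 4.73 + 0.3 × (4.73 − 2.73) + 1.22 × 1.91
   = 2.07 + 4.73 + 0.6 + 2.3302 = 9.73
Deviation = 12.07 − 9.73 = 2.34 pp.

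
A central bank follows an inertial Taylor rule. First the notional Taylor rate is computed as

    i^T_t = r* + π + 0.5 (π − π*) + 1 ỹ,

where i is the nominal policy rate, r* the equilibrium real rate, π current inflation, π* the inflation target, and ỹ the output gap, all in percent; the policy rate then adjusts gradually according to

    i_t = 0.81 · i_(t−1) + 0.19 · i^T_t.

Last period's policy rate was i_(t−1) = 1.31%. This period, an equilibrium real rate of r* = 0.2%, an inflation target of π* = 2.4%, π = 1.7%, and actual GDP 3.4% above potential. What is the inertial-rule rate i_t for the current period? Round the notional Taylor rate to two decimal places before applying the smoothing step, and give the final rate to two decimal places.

2.00%

Output 3.4% above potential → ỹ = 3.4.
i^T_t = 0.2 + 1.7 + 0.5 × (1.7 − 2.4) + 1 × 3.4
   = 0.2 + 1.7 − 0.35 + 3.4 = 4.95
i_t = 0.81 × 1.31 + 0.19 × 4.95 = 1.0611 + 0.9405 = 2.00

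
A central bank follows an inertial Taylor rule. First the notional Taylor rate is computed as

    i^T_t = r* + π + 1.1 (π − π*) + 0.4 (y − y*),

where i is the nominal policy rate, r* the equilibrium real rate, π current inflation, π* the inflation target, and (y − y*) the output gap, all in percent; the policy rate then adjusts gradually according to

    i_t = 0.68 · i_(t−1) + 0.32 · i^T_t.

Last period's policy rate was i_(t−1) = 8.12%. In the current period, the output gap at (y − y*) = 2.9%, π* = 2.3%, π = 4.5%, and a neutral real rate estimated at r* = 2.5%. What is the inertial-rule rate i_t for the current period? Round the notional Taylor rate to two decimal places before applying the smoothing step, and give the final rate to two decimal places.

8.91%

i^T_t = 2.5 + 4.5 + 1.1 × (4.5 − 2.3) + 0.4 × 2.9
   = 2.5 + 4.5 + 2.42 + 1.16 = 10.58
i_t = 0.68 × 8.12 + 0.32 × 10.58 = 5.5216 + 3.3856 = 8.91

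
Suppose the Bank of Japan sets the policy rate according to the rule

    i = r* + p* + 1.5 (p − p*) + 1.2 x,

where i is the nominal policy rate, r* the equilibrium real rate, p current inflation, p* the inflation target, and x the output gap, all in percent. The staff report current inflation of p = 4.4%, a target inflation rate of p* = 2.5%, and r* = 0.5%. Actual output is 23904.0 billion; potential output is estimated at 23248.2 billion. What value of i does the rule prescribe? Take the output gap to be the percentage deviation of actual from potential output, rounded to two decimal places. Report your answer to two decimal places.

9.23%

Output gap = 100 × (23904.0 − 23248.2) / 23248.2 = 2.82%.
i = 0.50 + 2.50 + 1.5 × (4.40 − 2.50) + 1.2 × 2.82
   = 0.50 + 2.5 + 2.85 + 3.384 = 9.23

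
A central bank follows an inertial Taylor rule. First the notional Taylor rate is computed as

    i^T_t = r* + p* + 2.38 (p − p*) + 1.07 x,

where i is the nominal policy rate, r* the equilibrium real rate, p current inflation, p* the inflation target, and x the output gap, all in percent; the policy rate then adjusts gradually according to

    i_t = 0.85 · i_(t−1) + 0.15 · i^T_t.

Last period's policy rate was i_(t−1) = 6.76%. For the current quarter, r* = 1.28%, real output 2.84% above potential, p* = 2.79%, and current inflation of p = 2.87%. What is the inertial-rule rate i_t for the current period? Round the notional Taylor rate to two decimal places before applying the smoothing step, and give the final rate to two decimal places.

6.84%

Output 2.84% above potential → x = 2.84.
i^T_t = 1.28 + 2.79 + 2.38 × (2.87 − 2.79) + 1.07 × 2.84
   = 1.28 + 2.79 + 0.1904 + 3.0388 = 7.30
i_t = 0.85 × 6.76 + 0.15 × 7.30 = 5.746 + 1.095 = 6.84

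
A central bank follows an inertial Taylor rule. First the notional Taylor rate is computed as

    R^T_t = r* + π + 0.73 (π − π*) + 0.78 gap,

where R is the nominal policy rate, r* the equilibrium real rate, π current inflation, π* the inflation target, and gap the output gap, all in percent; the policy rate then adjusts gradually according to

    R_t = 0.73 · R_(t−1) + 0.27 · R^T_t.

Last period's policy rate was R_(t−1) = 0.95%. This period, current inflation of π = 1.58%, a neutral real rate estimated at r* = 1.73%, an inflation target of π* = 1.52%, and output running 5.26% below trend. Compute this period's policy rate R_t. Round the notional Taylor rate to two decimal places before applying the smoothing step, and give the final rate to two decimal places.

0.49%

Output 5.26% below potential → gap = -5.26.
R^T_t = 1.73 + 1.58 + 0.73 × (1.58 − 1.52) + 0.78 × (-5.26)
   = 1.73 + 1.58 + 0.0438 − 4.1028 = -0.75
R_t = 0.73 × 0.95 + 0.27 × (-0.75) = 0.6935 − 0.2025 = 0.49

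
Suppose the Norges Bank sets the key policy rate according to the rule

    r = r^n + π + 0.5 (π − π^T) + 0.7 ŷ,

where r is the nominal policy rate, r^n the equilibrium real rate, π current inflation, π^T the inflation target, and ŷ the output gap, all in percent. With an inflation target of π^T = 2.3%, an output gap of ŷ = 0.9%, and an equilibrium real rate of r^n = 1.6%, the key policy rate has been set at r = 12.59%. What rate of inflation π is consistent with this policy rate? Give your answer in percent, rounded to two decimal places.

Collecting π: r = r^n + (1 + 0.5) π − 0.5 π^T + 0.7 ŷ
1.5 π = 12.59 − 1.6 + 0.5 × 2.3 − 0.7 × 0.9 = 11.51
π = 11.51 / 1.5 = 7.67

7.67%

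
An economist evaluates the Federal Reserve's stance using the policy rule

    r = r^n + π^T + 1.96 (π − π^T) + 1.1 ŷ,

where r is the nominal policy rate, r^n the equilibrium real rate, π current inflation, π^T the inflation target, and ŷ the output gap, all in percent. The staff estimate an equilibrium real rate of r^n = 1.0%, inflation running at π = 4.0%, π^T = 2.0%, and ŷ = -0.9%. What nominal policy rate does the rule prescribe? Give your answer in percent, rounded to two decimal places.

r = 1.0 + 2.0 + 1.96 × (4.0 − 2.0) + 1.1 × (-0.9)
   = 1.0 + 2 + 3.92 − 0.99 = 5.93

5.93%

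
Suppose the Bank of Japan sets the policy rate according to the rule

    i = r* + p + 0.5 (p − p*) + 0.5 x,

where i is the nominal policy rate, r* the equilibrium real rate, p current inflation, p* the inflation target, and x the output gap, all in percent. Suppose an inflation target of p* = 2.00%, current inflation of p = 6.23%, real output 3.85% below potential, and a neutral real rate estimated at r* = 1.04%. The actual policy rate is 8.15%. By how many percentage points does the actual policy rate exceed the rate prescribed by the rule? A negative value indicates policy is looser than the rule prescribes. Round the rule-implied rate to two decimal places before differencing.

0.69 pp

Output 3.85% below potential → x = -3.85.
i = 1.04 + 6.23 + 0.5 × (6.23 − 2.00) + 0.5 × (-3.85)
   = 1.04 + 6.23 + 2.115 − 1.925 = 7.46
Deviation = 8.15 − 7.46 = 0.69 pp.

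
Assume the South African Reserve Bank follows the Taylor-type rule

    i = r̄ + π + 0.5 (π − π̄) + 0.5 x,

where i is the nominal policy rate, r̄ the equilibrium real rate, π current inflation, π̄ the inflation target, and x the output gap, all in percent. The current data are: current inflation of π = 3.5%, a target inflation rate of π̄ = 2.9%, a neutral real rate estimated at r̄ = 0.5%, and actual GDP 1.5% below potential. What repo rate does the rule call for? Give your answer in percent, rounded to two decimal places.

Output 1.5% below potential → x = -1.5.
i = 0.5 + 3.5 + 0.5 × (3.5 − 2.9) + 0.5 × (-1.5)
   = 0.5 + 3.5 + 0.3 − 0.75 = 3.55

3.55%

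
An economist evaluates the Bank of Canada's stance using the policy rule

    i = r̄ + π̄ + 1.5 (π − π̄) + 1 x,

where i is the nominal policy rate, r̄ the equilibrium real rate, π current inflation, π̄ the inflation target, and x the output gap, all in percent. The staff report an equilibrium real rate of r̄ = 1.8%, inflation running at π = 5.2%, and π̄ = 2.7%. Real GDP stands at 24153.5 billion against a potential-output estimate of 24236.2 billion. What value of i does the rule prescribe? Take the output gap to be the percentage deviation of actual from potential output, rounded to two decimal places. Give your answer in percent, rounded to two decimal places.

Output gap = 100 × (24153.5 − 24236.2) / 24236.2 = -0.34%.
i = 1.80 + 2.70 + 1.5 × (5.20 − 2.70) + 1 × (-0.34)
   = 1.80 + 2.7 + 3.75 − 0.34 = 7.91

7.91%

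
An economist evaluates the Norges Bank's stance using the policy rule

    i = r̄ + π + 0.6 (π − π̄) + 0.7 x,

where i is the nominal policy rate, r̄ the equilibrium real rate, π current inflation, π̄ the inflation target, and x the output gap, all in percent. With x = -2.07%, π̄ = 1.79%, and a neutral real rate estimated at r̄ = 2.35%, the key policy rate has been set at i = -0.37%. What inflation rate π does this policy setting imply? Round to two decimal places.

Collecting π: i = r̄ + (1 + 0.6) π − 0.6 π̄ + 0.7 x
1.6 π = -0.37 − 2.35 + 0.6 × 1.79 − 0.7 × (-2.07) = -0.197
π = -0.197 / 1.6 = -0.12

-0.12%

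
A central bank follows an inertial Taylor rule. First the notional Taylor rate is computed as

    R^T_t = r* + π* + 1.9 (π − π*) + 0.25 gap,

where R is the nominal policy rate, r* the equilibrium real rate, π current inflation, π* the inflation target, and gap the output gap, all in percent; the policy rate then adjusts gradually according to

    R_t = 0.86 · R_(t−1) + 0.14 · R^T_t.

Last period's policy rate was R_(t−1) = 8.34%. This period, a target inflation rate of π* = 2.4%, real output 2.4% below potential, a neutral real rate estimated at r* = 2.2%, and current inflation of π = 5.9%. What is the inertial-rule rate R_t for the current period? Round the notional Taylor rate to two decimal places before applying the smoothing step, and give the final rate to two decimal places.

Output 2.4% below potential → gap = -2.4.
R^T_t = 2.2 + 2.4 + 1.9 × (5.9 − 2.4) + 0.25 × (-2.4)
   = 2.2 + 2.4 + 6.65 − 0.6 = 10.65
R_t = 0.86 × 8.34 + 0.14 × 10.65 = 7.1724 + 1.491 = 8.66

8.66%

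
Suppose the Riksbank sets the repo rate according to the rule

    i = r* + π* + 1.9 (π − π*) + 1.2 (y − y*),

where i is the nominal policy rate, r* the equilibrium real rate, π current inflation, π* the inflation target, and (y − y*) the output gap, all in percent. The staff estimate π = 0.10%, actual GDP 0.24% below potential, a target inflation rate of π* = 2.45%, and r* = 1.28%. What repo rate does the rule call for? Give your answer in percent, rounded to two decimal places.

-1.02%

Output 0.24% below potential → (y − y*) = -0.24.
i = 1.28 + 2.45 + 1.9 × (0.10 − 2.45) + 1.2 × (-0.24)
   = 1.28 + 2.45 − 4.465 − 0.288 = -1.02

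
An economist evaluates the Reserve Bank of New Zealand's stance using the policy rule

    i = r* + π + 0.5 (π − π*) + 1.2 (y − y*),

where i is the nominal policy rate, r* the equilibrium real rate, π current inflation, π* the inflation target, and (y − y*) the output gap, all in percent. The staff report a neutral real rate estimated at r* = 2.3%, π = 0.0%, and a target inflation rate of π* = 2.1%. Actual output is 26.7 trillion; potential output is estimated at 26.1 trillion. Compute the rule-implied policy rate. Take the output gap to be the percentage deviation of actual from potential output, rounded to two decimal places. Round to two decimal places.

Output gap = 100 × (26.7 − 26.1) / 26.1 = 2.30%.
i = 2.30 + 0.00 + 0.5 × (0.00 − 2.10) + 1.2 × 2.30
   = 2.30 + 0 − 1.05 + 2.76 = 4.01

4.01%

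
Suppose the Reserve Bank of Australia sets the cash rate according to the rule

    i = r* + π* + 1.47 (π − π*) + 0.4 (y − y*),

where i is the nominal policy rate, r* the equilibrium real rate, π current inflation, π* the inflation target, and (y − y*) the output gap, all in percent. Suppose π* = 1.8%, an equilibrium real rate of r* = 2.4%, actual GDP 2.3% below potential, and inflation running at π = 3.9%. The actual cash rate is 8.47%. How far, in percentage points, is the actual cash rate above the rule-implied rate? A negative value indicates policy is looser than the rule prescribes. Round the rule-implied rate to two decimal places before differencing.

2.10 pp

Output 2.3% below potential → (y − y*) = -2.3.
i = 2.4 + 1.8 + 1.47 × (3.9 − 1.8) + 0.4 × (-2.3)
   = 2.4 + 1.8 + 3.087 − 0.92 = 6.37
Deviation = 8.47 − 6.37 = 2.10 pp.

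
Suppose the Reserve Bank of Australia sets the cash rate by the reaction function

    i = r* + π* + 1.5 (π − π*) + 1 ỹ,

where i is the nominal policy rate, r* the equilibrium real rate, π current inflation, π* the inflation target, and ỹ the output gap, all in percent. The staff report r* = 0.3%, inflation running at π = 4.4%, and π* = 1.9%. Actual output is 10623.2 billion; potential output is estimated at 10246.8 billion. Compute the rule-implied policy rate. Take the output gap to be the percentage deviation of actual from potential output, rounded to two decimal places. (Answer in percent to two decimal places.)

Output gap = 100 × (10623.2 − 10246.8) / 10246.8 = 3.67%.
i = 0.30 + 1.90 + 1.5 × (4.40 − 1.90) + 1 × 3.67
   = 0.30 + 1.9 + 3.75 + 3.67 = 9.62

9.62%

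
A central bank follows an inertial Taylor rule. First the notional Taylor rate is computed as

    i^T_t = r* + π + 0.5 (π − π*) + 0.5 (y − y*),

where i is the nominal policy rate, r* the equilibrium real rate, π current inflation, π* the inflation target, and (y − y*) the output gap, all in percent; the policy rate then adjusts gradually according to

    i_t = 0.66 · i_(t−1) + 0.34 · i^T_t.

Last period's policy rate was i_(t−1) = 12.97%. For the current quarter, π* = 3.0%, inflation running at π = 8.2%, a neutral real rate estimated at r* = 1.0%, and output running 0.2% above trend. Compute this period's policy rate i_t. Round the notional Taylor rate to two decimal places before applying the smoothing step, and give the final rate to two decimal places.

12.61%

Output 0.2% above potential → (y − y*) = 0.2.
i^T_t = 1.0 + 8.2 + 0.5 × (8.2 − 3.0) + 0.5 × 0.2
   = 1.0 + 8.2 + 2.6 + 0.1 = 11.90
i_t = 0.66 × 12.97 + 0.34 × 11.90 = 8.5602 + 4.046 = 12.61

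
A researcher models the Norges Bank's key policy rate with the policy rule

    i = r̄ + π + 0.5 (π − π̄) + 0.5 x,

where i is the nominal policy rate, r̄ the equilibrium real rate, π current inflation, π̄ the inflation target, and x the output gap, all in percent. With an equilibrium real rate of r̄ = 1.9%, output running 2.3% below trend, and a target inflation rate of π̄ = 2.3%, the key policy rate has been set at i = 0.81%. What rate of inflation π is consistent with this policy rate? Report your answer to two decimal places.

Output 2.3% below potential → x = -2.3.
Collecting π: i = r̄ + (1 + 0.5) π − 0.5 π̄ + 0.5 x
1.5 π = 0.81 − 1.9 + 0.5 × 2.3 − 0.5 × (-2.3) = 1.21
π = 1.21 / 1.5 = 0.81

0.81%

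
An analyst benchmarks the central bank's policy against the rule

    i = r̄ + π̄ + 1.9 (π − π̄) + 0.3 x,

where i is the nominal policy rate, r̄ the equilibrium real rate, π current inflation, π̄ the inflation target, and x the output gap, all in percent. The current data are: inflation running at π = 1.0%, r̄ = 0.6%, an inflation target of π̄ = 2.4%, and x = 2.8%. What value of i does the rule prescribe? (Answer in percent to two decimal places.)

i = 0.6 + 2.4 + 1.9 × (1.0 − 2.4) + 0.3 × 2.8
   = 0.6 + 2.4 − 2.66 + 0.84 = 1.18

1.18%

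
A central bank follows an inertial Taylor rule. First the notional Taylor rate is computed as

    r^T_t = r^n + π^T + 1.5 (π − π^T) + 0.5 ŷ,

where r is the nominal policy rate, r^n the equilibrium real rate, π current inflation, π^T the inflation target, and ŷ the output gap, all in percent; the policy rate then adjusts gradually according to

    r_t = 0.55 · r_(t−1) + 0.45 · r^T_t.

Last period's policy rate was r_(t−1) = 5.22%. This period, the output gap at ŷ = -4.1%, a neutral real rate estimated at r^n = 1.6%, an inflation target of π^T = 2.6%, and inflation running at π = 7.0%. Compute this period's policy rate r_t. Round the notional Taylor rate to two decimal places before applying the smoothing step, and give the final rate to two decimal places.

r^T_t = 1.6 + 2.6 + 1.5 × (7.0 − 2.6) + 0.5 × (-4.1)
   = 1.6 + 2.6 + 6.6 − 2.05 = 8.75
r_t = 0.55 × 5.22 + 0.45 × 8.75 = 2.871 + 3.9375 = 6.81

6.81%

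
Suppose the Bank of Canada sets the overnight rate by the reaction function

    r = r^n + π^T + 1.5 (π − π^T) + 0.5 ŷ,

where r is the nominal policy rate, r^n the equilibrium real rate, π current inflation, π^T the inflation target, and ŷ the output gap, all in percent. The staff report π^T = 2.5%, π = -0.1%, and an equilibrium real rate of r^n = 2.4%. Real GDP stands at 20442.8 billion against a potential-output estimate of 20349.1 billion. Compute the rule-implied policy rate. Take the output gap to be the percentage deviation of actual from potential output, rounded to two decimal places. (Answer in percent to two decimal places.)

1.23%

Output gap = 100 × (20442.8 − 20349.1) / 20349.1 = 0.46%.
r = 2.40 + 2.50 + 1.5 × (-0.10 − 2.50) + 0.5 × 0.46
   = 2.40 + 2.5 − 3.9 + 0.23 = 1.23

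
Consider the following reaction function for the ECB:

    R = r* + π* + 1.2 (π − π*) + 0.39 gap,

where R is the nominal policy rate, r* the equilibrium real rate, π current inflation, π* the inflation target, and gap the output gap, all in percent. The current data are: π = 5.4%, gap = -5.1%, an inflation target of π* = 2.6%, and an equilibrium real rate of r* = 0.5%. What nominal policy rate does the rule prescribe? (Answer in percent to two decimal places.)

R = 0.5 + 2.6 + 1.2 × (5.4 − 2.6) + 0.39 × (-5.1)
   = 0.5 + 2.6 + 3.36 − 1.989 = 4.47

4.47%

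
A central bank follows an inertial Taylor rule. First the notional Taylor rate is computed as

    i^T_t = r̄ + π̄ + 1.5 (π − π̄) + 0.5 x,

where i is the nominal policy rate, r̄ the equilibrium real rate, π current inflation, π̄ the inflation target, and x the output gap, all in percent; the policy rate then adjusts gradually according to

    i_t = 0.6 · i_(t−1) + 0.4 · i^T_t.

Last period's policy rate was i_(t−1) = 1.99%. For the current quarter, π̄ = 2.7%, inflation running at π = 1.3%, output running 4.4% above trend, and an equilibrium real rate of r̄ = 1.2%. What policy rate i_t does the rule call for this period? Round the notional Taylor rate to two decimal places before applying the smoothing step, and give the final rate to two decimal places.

2.79%

Output 4.4% above potential → x = 4.4.
i^T_t = 1.2 + 2.7 + 1.5 × (1.3 − 2.7) + 0.5 × 4.4
   = 1.2 + 2.7 − 2.1 + 2.2 = 4.00
i_t = 0.6 × 1.99 + 0.4 × 4.00 = 1.194 + 1.6 = 2.79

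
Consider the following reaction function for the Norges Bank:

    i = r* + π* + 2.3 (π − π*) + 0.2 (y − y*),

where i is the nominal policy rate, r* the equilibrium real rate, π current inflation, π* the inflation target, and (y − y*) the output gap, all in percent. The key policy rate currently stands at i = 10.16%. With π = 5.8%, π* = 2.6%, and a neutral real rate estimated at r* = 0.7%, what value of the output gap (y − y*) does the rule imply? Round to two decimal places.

-2.50%

0.2 (y − y*) = 10.16 − 0.7 − 2.6 − 2.3 × (5.8 − 2.6) = -0.5
(y − y*) = -0.5 / 0.2 = -2.50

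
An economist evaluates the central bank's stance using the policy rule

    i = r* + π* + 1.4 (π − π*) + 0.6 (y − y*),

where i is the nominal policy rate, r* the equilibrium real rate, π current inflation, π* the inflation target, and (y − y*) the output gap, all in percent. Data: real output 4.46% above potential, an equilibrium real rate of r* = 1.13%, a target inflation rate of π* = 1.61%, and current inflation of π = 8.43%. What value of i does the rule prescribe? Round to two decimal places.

14.96%

Output 4.46% above potential → (y − y*) = 4.46.
i = 1.13 + 1.61 + 1.4 × (8.43 − 1.61) + 0.6 × 4.46
   = 1.13 + 1.61 + 9.548 + 2.676 = 14.96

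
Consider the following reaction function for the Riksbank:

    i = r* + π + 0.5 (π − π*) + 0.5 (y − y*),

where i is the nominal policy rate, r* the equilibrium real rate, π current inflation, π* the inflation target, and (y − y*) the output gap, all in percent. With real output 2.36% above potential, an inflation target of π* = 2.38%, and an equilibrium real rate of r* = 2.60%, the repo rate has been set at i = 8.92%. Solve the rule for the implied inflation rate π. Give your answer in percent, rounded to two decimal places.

Output 2.36% above potential → (y − y*) = 2.36.
Collecting π: i = r* + (1 + 0.5) π − 0.5 π* + 0.5 (y − y*)
1.5 π = 8.92 − 2.60 + 0.5 × 2.38 − 0.5 × 2.36 = 6.33
π = 6.33 / 1.5 = 4.22

4.22%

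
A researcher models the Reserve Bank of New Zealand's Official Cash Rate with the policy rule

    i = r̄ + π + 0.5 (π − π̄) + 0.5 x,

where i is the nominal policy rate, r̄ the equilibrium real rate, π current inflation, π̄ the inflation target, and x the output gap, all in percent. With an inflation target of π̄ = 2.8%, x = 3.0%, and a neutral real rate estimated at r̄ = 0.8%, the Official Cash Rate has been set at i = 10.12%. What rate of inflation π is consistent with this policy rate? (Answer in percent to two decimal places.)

6.15%

Collecting π: i = r̄ + (1 + 0.5) π − 0.5 π̄ + 0.5 x
1.5 π = 10.12 − 0.8 + 0.5 × 2.8 − 0.5 × 3.0 = 9.22
π = 9.22 / 1.5 = 6.15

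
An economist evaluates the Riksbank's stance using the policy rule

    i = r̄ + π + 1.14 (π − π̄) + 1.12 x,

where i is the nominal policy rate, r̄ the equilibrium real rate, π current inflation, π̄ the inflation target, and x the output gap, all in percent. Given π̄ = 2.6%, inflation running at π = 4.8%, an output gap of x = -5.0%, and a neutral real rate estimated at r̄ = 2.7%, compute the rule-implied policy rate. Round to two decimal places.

i = 2.7 + 4.8 + 1.14 × (4.8 − 2.6) + 1.12 × (-5.0)
   = 2.7 + 4.8 + 2.508 − 5.6 = 4.41

4.41%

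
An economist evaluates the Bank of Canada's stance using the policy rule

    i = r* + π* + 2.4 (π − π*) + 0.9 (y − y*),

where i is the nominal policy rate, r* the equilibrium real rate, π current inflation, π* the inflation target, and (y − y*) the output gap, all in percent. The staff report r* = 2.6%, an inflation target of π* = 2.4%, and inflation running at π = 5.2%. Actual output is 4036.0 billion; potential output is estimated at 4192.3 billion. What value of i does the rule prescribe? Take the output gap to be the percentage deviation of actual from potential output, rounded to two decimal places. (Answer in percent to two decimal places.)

8.36%

Output gap = 100 × (4036.0 − 4192.3) / 4192.3 = -3.73%.
i = 2.60 + 2.40 + 2.4 × (5.20 − 2.40) + 0.9 × (-3.73)
   = 2.60 + 2.4 + 6.72 − 3.357 = 8.36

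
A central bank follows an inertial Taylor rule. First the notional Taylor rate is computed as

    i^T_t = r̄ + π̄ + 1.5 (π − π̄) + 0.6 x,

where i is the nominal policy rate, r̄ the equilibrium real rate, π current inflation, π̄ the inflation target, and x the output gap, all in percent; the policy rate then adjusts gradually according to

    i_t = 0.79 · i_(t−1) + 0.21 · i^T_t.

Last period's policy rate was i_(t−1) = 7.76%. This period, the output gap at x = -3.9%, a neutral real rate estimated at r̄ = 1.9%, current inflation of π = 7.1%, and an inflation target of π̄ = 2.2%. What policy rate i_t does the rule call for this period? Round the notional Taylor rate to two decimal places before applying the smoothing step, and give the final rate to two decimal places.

i^T_t = 1.9 + 2.2 + 1.5 × (7.1 − 2.2) + 0.6 × (-3.9)
   = 1.9 + 2.2 + 7.35 − 2.34 = 9.11
i_t = 0.79 × 7.76 + 0.21 × 9.11 = 6.1304 + 1.9131 = 8.04

8.04%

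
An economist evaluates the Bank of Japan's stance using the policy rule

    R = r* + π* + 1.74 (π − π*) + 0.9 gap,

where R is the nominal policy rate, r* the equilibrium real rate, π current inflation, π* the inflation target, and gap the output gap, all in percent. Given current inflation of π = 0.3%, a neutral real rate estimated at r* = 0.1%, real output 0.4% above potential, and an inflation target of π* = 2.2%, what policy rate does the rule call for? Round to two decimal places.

-0.65%

Output 0.4% above potential → gap = 0.4.
R = 0.1 + 2.2 + 1.74 × (0.3 − 2.2) + 0.9 × 0.4
   = 0.1 + 2.2 − 3.306 + 0.36 = -0.65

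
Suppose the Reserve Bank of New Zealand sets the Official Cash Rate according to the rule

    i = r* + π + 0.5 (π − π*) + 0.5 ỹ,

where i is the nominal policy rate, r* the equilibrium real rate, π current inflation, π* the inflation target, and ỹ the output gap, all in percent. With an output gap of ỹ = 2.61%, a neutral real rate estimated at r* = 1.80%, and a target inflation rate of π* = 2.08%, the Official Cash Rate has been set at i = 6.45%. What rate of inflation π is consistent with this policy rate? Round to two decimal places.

2.92%

Collecting π: i = r* + (1 + 0.5) π − 0.5 π* + 0.5 ỹ
1.5 π = 6.45 − 1.80 + 0.5 × 2.08 − 0.5 × 2.61 = 4.385
π = 4.385 / 1.5 = 2.92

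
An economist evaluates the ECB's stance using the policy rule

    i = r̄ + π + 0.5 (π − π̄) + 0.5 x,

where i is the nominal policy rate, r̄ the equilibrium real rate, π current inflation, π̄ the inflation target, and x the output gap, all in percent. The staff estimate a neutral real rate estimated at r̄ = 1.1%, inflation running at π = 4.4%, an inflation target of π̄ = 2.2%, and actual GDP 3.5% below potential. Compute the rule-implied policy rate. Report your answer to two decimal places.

4.85%

Output 3.5% below potential → x = -3.5.
i = 1.1 + 4.4 + 0.5 × (4.4 − 2.2) + 0.5 × (-3.5)
   = 1.1 + 4.4 + 1.1 − 1.75 = 4.85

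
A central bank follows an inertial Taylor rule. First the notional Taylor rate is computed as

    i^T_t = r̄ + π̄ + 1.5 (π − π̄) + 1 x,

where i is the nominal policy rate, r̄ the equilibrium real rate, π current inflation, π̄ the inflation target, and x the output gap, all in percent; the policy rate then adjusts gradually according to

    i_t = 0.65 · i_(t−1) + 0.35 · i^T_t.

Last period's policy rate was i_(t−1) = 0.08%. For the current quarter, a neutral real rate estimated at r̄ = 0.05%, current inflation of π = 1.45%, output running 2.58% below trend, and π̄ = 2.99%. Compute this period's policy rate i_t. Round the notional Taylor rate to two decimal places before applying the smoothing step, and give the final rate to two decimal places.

Output 2.58% below potential → x = -2.58.
i^T_t = 0.05 + 2.99 + 1.5 × (1.45 − 2.99) + 1 × (-2.58)
   = 0.05 + 2.99 − 2.31 − 2.58 = -1.85
i_t = 0.65 × 0.08 + 0.35 × (-1.85) = 0.052 − 0.6475 = -0.60

-0.60%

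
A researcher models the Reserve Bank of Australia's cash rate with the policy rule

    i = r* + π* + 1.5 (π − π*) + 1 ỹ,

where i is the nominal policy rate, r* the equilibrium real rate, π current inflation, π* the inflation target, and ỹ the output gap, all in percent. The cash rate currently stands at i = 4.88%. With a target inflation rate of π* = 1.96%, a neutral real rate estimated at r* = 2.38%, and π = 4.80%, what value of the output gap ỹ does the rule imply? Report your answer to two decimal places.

1 ỹ = 4.88 − 2.38 − 1.96 − 1.5 × (4.80 − 1.96) = -3.72
ỹ = -3.72 / 1 = -3.72

-3.72%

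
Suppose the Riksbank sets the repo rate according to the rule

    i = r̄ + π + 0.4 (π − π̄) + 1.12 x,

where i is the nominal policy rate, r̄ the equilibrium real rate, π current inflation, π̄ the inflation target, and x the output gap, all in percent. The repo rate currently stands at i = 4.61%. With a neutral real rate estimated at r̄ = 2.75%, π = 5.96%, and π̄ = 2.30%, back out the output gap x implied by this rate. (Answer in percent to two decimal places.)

1.12 x = 4.61 − 2.75 − 5.96 − 0.4 × (5.96 − 2.30) = -5.564
x = -5.564 / 1.12 = -4.97

-4.97%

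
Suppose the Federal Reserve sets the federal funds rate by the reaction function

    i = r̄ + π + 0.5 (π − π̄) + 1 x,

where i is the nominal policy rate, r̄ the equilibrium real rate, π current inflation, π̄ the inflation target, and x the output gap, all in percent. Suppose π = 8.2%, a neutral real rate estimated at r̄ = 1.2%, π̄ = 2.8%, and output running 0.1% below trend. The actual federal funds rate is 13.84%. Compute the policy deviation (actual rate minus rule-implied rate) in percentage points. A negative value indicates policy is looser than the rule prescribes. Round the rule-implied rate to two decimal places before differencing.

1.84 pp

Output 0.1% below potential → x = -0.1.
i = 1.2 + 8.2 + 0.5 × (8.2 − 2.8) + 1 × (-0.1)
   = 1.2 + 8.2 + 2.7 − 0.1 = 12.00
Deviation = 13.84 − 12.00 = 1.84 pp.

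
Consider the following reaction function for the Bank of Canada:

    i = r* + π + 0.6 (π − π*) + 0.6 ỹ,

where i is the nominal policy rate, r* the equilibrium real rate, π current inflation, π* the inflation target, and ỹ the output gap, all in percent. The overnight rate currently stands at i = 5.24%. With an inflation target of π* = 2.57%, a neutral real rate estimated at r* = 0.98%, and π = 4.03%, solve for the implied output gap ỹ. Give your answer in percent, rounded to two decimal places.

-1.08%

0.6 ỹ = 5.24 − 0.98 − 4.03 − 0.6 × (4.03 − 2.57) = -0.646
ỹ = -0.646 / 0.6 = -1.08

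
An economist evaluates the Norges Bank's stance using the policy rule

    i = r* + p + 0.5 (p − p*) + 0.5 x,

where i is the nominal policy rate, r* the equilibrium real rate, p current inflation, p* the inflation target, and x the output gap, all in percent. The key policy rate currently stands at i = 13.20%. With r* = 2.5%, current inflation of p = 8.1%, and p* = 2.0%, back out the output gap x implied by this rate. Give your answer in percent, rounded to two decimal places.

0.5 x = 13.20 − 2.5 − 8.1 − 0.5 × (8.1 − 2.0) = -0.45
x = -0.45 / 0.5 = -0.90

-0.90%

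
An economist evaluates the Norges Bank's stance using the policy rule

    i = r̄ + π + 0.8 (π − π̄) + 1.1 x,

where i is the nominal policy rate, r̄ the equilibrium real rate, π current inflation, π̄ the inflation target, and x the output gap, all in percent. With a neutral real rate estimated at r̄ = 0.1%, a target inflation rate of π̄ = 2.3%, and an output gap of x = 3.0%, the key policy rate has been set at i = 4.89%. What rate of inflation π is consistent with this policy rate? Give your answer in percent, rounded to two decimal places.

1.85%

Collecting π: i = r̄ + (1 + 0.8) π − 0.8 π̄ + 1.1 x
1.8 π = 4.89 − 0.1 + 0.8 × 2.3 − 1.1 × 3.0 = 3.33
π = 3.33 / 1.8 = 1.85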